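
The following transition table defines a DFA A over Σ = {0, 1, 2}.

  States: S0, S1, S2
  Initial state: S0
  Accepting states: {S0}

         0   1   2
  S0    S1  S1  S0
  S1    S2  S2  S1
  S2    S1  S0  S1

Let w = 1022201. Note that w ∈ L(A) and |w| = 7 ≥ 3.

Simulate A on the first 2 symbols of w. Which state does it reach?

Run of A on the first 2 characters of w = 1 0:
  step 0: S0  (start)
  step 1: S1  (read 1: S0→S1)
  step 2: S2  (read 0: S1→S2)

After reading 2 characters, A is in state S2.

S2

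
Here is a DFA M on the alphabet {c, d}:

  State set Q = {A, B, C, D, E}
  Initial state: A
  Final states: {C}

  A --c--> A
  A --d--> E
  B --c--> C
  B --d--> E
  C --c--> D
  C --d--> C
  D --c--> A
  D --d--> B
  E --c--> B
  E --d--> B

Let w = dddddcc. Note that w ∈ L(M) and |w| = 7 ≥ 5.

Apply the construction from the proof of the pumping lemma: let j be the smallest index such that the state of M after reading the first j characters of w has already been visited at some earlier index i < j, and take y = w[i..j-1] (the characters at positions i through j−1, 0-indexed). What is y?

dd

Run of M on w = d d d d d c c:
  step 0: A  (start)
  step 1: E  (read d: A→E)
  step 2: B  (read d: E→B)
  step 3: E  (read d: B→E)   ← first repeat (E seen earlier)
  step 4: B  (read d: E→B)
  step 5: E  (read d: B→E)
  step 6: B  (read c: E→B)
  step 7: C  (read c: B→C)

So i = 1, j = 3, giving x = w[0:1] = d, y = w[1:3] = dd, z = w[3:7] = ddcc.
Check: |xy| = 3 ≤ 5 and |y| = 2 ≥ 1. Reading y takes M from E back to E, so every xyⁱz is accepted.
Pumping length from the standard proof: p = 5 (the number of states). The repeated state found above gives |xy| = j ≤ 5 and |y| = j − i ≥ 1.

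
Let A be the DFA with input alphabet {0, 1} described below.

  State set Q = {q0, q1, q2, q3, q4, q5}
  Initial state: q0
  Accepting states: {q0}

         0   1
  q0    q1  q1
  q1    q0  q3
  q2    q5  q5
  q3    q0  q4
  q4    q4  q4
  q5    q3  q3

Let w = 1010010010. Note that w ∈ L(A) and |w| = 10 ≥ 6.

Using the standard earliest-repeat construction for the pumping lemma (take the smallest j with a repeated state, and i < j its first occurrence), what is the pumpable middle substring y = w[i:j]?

10

Run of A on w = 1 0 1 0 0 1 0 0 1 0:
  step 0: q0  (start)
  step 1: q1  (read 1: q0→q1)
  step 2: q0  (read 0: q1→q0)   ← first repeat (q0 seen earlier)
  step 3: q1  (read 1: q0→q1)
  step 4: q0  (read 0: q1→q0)
  step 5: q1  (read 0: q0→q1)
  step 6: q3  (read 1: q1→q3)
  step 7: q0  (read 0: q3→q0)
  step 8: q1  (read 0: q0→q1)
  step 9: q3  (read 1: q1→q3)
  step 10: q0  (read 0: q3→q0)

So i = 0, j = 2, giving x = w[0:0] = ε, y = w[0:2] = 10, z = w[2:10] = 10010010.
Check: |xy| = 2 ≤ 6 and |y| = 2 ≥ 1. Reading y takes A from q0 back to q0, so every xyⁱz is accepted.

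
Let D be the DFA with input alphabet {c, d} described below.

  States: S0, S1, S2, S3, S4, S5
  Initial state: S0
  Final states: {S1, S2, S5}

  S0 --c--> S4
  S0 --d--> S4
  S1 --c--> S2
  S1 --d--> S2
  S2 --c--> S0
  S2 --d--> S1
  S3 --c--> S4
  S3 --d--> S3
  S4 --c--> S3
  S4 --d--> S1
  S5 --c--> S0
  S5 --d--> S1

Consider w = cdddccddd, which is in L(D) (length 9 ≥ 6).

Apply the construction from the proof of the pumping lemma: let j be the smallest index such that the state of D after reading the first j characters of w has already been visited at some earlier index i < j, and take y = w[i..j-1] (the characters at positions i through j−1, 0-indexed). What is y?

State sequence: S0 -c-> S4 -d-> S1 -d-> S2 -d-> S1 -c-> S2 -c-> S0 -d-> S4 -d-> S1 -d-> S2
First repeat at step 4: S1 was already visited.

So i = 2, j = 4, giving x = w[0:2] = cd, y = w[2:4] = dd, z = w[4:9] = ccddd.
Check: |xy| = 4 ≤ 6 and |y| = 2 ≥ 1. Reading y takes D from S1 back to S1, so every xyⁱz is accepted.
The DFA has 6 states, so the proof of the pumping lemma guarantees a repeated state among the first 6+1 visited; the segment between the two visits is the pumpable y.

dd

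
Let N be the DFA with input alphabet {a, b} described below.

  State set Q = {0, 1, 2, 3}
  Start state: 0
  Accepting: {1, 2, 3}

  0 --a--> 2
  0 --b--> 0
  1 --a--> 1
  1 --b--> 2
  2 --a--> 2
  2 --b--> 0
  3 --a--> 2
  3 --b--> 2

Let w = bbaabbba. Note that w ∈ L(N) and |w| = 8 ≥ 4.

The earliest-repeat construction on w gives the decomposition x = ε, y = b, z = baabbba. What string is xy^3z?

bbbbaabbba

xy^3z = ε·b·b·b·baabbba = bbbbaabbba.
Reading y = b takes N from 0 back to 0, so after x·y·y·y the machine is still in 0, and z then leads to the accepting state 2. Hence bbbbaabbba ∈ L(N).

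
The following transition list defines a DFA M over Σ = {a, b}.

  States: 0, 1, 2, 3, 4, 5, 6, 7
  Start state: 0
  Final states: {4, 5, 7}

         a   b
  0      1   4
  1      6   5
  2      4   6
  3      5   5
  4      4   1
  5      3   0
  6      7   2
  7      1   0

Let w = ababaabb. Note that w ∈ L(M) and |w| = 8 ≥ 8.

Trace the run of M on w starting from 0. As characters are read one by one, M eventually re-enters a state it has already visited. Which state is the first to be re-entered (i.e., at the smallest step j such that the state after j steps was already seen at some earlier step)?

5

State sequence: 0 -a-> 1 -b-> 5 -a-> 3 -b-> 5 -a-> 3 -a-> 5 -b-> 0 -b-> 4
First repeat at step 4: 5 was already visited.

The earliest repeat is at step j = 4: M is in 5, which it already visited at step i = 2.
The DFA has 8 states, so the proof of the pumping lemma guarantees a repeated state among the first 8+1 visited; the segment between the two visits is the pumpable y.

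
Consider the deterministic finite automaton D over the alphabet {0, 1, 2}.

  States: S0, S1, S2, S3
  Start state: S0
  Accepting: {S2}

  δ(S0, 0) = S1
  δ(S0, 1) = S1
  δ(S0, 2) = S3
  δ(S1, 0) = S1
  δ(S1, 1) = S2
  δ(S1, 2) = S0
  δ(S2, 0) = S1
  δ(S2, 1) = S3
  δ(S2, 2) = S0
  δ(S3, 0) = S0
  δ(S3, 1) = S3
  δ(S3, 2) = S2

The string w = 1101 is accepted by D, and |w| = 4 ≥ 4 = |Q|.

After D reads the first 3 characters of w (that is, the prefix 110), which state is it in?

State sequence: S0 -1-> S1 -1-> S2 -0-> S1

After reading 3 characters, D is in state S1.
(This kind of state-tracing is the core of the pumping-lemma construction: with 4 states, pigeonhole forces a repeat within the first 4 steps.)

S1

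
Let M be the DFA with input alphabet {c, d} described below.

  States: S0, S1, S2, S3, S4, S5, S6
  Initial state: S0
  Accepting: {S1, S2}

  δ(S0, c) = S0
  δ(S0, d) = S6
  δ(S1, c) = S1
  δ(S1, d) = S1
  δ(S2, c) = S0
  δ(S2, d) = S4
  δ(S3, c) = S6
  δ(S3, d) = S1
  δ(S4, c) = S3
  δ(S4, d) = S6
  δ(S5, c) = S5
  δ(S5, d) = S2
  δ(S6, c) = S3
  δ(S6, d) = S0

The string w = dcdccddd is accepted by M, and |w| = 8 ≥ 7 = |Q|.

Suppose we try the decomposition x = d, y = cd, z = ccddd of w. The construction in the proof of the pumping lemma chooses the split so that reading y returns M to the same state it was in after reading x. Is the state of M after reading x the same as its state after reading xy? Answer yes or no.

Run of M on the first 3 characters of w = d c d:
  step 0: S0  (start)
  step 1: S6  (read d: S0→S6)
  step 2: S3  (read c: S6→S3)
  step 3: S1  (read d: S3→S1)

After x (step 1): S6. After xy (step 3): S1.
They differ (S6 ≠ S1), so y is not a cycle from the state after x; this split is not the one the pumping-lemma construction produces, and pumping y need not keep the string in L(M).

no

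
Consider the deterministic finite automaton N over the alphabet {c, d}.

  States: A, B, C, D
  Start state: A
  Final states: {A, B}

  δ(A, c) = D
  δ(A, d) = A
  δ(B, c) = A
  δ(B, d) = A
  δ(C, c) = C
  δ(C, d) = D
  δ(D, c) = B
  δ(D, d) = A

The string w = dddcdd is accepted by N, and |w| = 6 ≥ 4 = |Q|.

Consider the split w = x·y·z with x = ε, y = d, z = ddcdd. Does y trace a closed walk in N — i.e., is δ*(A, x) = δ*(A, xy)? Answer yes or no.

yes

State sequence: A -d-> A

After x (step 0): A. After xy (step 1): A.
They match, so y = d drives N around a cycle from A back to itself; pumping y any number of times keeps N in A before reading z, and xyⁱz ∈ L(N) for every i ≥ 0.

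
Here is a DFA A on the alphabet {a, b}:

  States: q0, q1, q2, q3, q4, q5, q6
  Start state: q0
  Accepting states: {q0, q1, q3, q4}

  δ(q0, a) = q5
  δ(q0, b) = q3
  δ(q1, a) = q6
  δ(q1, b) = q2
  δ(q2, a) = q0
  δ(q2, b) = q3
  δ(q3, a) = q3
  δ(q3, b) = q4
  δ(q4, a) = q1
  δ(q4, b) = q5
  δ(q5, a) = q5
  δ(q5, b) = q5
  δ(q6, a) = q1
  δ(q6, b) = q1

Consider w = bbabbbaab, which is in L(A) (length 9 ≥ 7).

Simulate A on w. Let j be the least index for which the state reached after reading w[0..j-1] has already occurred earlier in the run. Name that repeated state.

State sequence: q0 -b-> q3 -b-> q4 -a-> q1 -b-> q2 -b-> q3 -b-> q4 -a-> q1 -a-> q6 -b-> q1
First repeat at step 5: q3 was already visited.

The earliest repeat is at step j = 5: A is in q3, which it already visited at step i = 1.
With |Q| = 7, pigeonhole forces a state repeat no later than step 7; the substring read between the first and second visits to that state can be pumped.

q3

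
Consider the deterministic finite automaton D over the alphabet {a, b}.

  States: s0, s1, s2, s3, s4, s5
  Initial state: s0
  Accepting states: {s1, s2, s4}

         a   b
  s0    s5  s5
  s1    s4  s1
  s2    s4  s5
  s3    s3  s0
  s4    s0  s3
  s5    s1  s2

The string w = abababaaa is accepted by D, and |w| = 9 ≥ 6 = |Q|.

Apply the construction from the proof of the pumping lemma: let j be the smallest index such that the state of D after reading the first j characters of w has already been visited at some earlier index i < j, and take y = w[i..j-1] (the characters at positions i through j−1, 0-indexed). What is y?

Run of D on w = a b a b a b a a a:
  step 0: s0  (start)
  step 1: s5  (read a: s0→s5)
  step 2: s2  (read b: s5→s2)
  step 3: s4  (read a: s2→s4)
  step 4: s3  (read b: s4→s3)
  step 5: s3  (read a: s3→s3)   ← first repeat (s3 seen earlier)
  step 6: s0  (read b: s3→s0)
  step 7: s5  (read a: s0→s5)
  step 8: s1  (read a: s5→s1)
  step 9: s4  (read a: s1→s4)

So i = 4, j = 5, giving x = w[0:4] = abab, y = w[4:5] = a, z = w[5:9] = baaa.
Check: |xy| = 5 ≤ 6 and |y| = 1 ≥ 1. Reading y takes D from s3 back to s3, so every xyⁱz is accepted.
Since D has 6 states, any run of length ≥ 6 visits 6+1 states, so by pigeonhole some state repeats within the first 6 steps — that repeat gives the pumpable loop.

a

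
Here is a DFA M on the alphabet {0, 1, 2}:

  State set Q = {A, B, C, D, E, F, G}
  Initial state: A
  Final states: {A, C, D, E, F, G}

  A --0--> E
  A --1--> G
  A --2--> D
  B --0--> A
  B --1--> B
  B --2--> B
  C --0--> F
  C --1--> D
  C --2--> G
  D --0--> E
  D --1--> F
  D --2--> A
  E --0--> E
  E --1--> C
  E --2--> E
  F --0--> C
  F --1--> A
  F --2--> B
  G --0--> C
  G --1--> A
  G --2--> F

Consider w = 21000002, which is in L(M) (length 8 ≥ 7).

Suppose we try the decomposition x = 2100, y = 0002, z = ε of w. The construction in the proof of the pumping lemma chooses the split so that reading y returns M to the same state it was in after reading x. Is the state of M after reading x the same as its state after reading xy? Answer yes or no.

State sequence: A -2-> D -1-> F -0-> C -0-> F -0-> C -0-> F -0-> C -2-> G

After x (step 4): F. After xy (step 8): G.
They differ (F ≠ G), so y is not a cycle from the state after x; this split is not the one the pumping-lemma construction produces, and pumping y need not keep the string in L(M).

no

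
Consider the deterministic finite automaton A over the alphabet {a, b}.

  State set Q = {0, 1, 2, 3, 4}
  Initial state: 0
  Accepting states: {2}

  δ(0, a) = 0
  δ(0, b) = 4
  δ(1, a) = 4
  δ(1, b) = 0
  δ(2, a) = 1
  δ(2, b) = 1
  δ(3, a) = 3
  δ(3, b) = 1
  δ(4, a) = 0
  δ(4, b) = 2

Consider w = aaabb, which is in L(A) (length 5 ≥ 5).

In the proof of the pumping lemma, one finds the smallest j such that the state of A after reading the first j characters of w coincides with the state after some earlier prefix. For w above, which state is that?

0

State sequence: 0 -a-> 0 -a-> 0 -a-> 0 -b-> 4 -b-> 2
First repeat at step 1: 0 was already visited.

The earliest repeat is at step j = 1: A is in 0, which it already visited at step i = 0.
The DFA has 5 states, so the proof of the pumping lemma guarantees a repeated state among the first 5+1 visited; the segment between the two visits is the pumpable y.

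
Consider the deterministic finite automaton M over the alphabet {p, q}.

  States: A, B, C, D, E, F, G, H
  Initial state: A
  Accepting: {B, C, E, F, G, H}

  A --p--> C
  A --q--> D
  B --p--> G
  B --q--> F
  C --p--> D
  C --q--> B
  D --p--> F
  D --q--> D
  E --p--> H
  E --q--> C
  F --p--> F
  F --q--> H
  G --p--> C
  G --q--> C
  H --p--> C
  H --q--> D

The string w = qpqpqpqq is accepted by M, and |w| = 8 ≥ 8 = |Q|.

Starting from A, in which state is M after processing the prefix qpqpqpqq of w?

Run of M on the first 8 characters of w = q p q p q p q q:
  step 0: A  (start)
  step 1: D  (read q: A→D)
  step 2: F  (read p: D→F)
  step 3: H  (read q: F→H)
  step 4: C  (read p: H→C)
  step 5: B  (read q: C→B)
  step 6: G  (read p: B→G)
  step 7: C  (read q: G→C)
  step 8: B  (read q: C→B)

After reading 8 characters, M is in state B.
(This kind of state-tracing is the core of the pumping-lemma construction: with 8 states, pigeonhole forces a repeat within the first 8 steps.)

B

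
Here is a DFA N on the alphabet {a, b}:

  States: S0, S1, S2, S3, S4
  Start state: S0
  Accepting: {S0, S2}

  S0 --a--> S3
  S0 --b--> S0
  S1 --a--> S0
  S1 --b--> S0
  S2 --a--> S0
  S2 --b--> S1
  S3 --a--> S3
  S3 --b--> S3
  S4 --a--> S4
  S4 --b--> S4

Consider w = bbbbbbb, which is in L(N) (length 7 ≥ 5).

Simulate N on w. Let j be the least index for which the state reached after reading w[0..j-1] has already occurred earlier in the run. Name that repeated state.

S0

Run of N on w = b b b b b b b:
  step 0: S0  (start)
  step 1: S0  (read b: S0→S0)   ← first repeat (S0 seen earlier)
  step 2: S0  (read b: S0→S0)
  step 3: S0  (read b: S0→S0)
  step 4: S0  (read b: S0→S0)
  step 5: S0  (read b: S0→S0)
  step 6: S0  (read b: S0→S0)
  step 7: S0  (read b: S0→S0)

The earliest repeat is at step j = 1: N is in S0, which it already visited at step i = 0.
Pumping length from the standard proof: p = 5 (the number of states). The repeated state found above gives |xy| = j ≤ 5 and |y| = j − i ≥ 1.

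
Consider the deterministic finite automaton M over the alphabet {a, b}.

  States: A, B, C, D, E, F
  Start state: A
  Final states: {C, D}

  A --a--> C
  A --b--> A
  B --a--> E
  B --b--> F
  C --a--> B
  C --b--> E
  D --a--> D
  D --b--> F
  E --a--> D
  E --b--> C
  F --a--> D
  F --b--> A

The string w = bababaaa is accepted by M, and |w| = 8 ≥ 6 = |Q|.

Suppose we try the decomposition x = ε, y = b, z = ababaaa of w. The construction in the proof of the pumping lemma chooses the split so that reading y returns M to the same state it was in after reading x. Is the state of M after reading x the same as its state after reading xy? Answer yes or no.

State sequence: A -b-> A

After x (step 0): A. After xy (step 1): A.
They match, so y = b drives M around a cycle from A back to itself; pumping y any number of times keeps M in A before reading z, and xyⁱz ∈ L(M) for every i ≥ 0.

yes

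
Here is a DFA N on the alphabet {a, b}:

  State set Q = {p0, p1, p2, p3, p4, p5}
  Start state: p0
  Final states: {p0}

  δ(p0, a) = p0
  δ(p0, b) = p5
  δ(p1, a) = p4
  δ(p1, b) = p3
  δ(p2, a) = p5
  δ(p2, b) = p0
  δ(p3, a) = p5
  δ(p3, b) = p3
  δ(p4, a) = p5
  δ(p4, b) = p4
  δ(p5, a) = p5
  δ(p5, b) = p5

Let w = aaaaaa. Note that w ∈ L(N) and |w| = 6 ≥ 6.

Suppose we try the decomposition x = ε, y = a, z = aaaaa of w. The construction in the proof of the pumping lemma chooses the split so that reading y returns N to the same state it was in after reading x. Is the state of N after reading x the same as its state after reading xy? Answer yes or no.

Run of N on the first 1 characters of w = a:
  step 0: p0  (start)
  step 1: p0  (read a: p0→p0)

After x (step 0): p0. After xy (step 1): p0.
They match, so y = a drives N around a cycle from p0 back to itself; pumping y any number of times keeps N in p0 before reading z, and xyⁱz ∈ L(N) for every i ≥ 0.

yes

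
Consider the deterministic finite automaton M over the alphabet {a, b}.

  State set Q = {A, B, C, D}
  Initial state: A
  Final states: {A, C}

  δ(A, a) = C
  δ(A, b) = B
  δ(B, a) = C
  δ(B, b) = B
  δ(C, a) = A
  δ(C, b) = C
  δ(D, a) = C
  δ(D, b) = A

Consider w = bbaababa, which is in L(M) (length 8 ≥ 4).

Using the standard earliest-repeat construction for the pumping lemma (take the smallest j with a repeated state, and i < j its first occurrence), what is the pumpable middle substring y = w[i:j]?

b

Run of M on w = b b a a b a b a:
  step 0: A  (start)
  step 1: B  (read b: A→B)
  step 2: B  (read b: B→B)   ← first repeat (B seen earlier)
  step 3: C  (read a: B→C)
  step 4: A  (read a: C→A)
  step 5: B  (read b: A→B)
  step 6: C  (read a: B→C)
  step 7: C  (read b: C→C)
  step 8: A  (read a: C→A)

So i = 1, j = 2, giving x = w[0:1] = b, y = w[1:2] = b, z = w[2:8] = aababa.
Check: |xy| = 2 ≤ 4 and |y| = 1 ≥ 1. Reading y takes M from B back to B, so every xyⁱz is accepted.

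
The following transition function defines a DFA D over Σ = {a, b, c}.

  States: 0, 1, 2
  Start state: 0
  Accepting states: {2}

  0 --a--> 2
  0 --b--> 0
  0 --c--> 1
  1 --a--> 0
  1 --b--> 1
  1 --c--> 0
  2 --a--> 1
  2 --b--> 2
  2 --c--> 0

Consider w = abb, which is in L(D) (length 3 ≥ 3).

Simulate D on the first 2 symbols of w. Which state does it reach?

2

Run of D on the first 2 characters of w = a b:
  step 0: 0  (start)
  step 1: 2  (read a: 0→2)
  step 2: 2  (read b: 2→2)

After reading 2 characters, D is in state 2.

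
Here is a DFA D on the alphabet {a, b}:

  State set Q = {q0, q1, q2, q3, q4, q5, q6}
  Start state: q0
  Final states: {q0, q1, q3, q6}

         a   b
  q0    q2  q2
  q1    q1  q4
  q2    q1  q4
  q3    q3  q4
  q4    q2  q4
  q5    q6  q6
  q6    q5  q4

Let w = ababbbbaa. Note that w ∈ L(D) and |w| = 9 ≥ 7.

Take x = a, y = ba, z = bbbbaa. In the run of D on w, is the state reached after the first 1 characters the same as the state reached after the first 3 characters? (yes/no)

yes

Run of D on the first 3 characters of w = a b a:
  step 0: q0  (start)
  step 1: q2  (read a: q0→q2)
  step 2: q4  (read b: q2→q4)
  step 3: q2  (read a: q4→q2)

After x (step 1): q2. After xy (step 3): q2.
They match, so y = ba drives D around a cycle from q2 back to itself; pumping y any number of times keeps D in q2 before reading z, and xyⁱz ∈ L(D) for every i ≥ 0.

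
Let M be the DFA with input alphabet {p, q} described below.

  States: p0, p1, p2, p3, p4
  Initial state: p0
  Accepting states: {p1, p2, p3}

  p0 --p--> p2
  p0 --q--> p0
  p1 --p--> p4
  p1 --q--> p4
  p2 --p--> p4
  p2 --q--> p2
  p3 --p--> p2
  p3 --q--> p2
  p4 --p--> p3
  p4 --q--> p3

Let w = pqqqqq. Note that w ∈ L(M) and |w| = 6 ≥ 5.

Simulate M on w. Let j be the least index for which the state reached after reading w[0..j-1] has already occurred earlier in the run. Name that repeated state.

State sequence: p0 -p-> p2 -q-> p2 -q-> p2 -q-> p2 -q-> p2 -q-> p2
First repeat at step 2: p2 was already visited.

The earliest repeat is at step j = 2: M is in p2, which it already visited at step i = 1.
Since M has 5 states, any run of length ≥ 5 visits 5+1 states, so by pigeonhole some state repeats within the first 5 steps — that repeat gives the pumpable loop.

p2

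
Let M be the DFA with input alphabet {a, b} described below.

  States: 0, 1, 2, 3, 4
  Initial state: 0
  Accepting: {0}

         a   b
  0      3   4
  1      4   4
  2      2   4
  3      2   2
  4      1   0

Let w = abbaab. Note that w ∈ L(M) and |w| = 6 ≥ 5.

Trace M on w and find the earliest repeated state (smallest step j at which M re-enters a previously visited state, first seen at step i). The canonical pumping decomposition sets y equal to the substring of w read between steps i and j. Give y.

Run of M on w = a b b a a b:
  step 0: 0  (start)
  step 1: 3  (read a: 0→3)
  step 2: 2  (read b: 3→2)
  step 3: 4  (read b: 2→4)
  step 4: 1  (read a: 4→1)
  step 5: 4  (read a: 1→4)   ← first repeat (4 seen earlier)
  step 6: 0  (read b: 4→0)

So i = 3, j = 5, giving x = w[0:3] = abb, y = w[3:5] = aa, z = w[5:6] = b.
Check: |xy| = 5 ≤ 5 and |y| = 2 ≥ 1. Reading y takes M from 4 back to 4, so every xyⁱz is accepted.
The DFA has 5 states, so the proof of the pumping lemma guarantees a repeated state among the first 5+1 visited; the segment between the two visits is the pumpable y.

aa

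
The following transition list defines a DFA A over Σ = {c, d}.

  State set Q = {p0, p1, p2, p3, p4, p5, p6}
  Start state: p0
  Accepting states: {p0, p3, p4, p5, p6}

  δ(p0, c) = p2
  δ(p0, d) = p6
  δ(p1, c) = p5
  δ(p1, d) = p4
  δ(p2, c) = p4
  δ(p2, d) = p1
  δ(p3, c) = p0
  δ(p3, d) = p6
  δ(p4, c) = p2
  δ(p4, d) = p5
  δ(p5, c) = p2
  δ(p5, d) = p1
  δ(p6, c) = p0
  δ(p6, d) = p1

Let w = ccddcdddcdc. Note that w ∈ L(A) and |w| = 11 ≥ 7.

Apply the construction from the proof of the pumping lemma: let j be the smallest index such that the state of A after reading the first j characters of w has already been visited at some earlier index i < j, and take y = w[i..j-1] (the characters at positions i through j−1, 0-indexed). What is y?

State sequence: p0 -c-> p2 -c-> p4 -d-> p5 -d-> p1 -c-> p5 -d-> p1 -d-> p4 -d-> p5 -c-> p2 -d-> p1 -c-> p5
First repeat at step 5: p5 was already visited.

So i = 3, j = 5, giving x = w[0:3] = ccd, y = w[3:5] = dc, z = w[5:11] = dddcdc.
Check: |xy| = 5 ≤ 7 and |y| = 2 ≥ 1. Reading y takes A from p5 back to p5, so every xyⁱz is accepted.

dc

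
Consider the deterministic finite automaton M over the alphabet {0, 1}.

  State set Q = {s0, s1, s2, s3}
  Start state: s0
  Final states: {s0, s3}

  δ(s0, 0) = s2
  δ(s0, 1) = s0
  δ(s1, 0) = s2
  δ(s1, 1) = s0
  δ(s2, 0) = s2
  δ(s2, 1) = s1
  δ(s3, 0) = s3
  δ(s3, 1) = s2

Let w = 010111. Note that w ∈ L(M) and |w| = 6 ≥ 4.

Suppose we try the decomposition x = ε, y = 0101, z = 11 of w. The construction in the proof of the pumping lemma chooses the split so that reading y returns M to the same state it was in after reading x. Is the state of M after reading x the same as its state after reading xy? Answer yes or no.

Run of M on the first 4 characters of w = 0 1 0 1:
  step 0: s0  (start)
  step 1: s2  (read 0: s0→s2)
  step 2: s1  (read 1: s2→s1)
  step 3: s2  (read 0: s1→s2)
  step 4: s1  (read 1: s2→s1)

After x (step 0): s0. After xy (step 4): s1.
They differ (s0 ≠ s1), so y is not a cycle from the state after x; this split is not the one the pumping-lemma construction produces, and pumping y need not keep the string in L(M).

no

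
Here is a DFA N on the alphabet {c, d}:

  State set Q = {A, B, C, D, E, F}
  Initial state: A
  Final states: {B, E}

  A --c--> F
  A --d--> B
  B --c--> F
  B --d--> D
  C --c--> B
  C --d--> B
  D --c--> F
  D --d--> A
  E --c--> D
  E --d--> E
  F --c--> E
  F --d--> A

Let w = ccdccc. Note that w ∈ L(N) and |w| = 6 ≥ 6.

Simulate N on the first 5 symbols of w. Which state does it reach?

State sequence: A -c-> F -c-> E -d-> E -c-> D -c-> F

After reading 5 characters, N is in state F.

F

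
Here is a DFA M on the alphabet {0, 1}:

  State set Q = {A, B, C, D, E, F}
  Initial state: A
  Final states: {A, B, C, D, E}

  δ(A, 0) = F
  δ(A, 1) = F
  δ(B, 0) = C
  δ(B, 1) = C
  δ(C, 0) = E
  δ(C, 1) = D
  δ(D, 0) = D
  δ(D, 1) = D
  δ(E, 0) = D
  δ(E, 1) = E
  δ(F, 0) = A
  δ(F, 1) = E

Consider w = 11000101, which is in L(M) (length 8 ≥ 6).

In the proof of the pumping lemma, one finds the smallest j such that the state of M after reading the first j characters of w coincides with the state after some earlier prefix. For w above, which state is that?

D

Run of M on w = 1 1 0 0 0 1 0 1:
  step 0: A  (start)
  step 1: F  (read 1: A→F)
  step 2: E  (read 1: F→E)
  step 3: D  (read 0: E→D)
  step 4: D  (read 0: D→D)   ← first repeat (D seen earlier)
  step 5: D  (read 0: D→D)
  step 6: D  (read 1: D→D)
  step 7: D  (read 0: D→D)
  step 8: D  (read 1: D→D)

The earliest repeat is at step j = 4: M is in D, which it already visited at step i = 3.
With |Q| = 6, pigeonhole forces a state repeat no later than step 6; the substring read between the first and second visits to that state can be pumped.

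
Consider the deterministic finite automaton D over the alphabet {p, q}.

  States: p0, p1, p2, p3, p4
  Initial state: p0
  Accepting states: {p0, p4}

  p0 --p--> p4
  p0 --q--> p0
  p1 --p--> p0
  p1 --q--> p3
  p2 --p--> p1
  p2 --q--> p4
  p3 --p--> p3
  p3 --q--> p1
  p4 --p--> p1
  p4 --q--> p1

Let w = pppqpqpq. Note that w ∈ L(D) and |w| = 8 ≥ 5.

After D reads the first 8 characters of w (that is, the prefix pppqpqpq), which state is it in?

p0

Run of D on the first 8 characters of w = p p p q p q p q:
  step 0: p0  (start)
  step 1: p4  (read p: p0→p4)
  step 2: p1  (read p: p4→p1)
  step 3: p0  (read p: p1→p0)
  step 4: p0  (read q: p0→p0)
  step 5: p4  (read p: p0→p4)
  step 6: p1  (read q: p4→p1)
  step 7: p0  (read p: p1→p0)
  step 8: p0  (read q: p0→p0)

After reading 8 characters, D is in state p0.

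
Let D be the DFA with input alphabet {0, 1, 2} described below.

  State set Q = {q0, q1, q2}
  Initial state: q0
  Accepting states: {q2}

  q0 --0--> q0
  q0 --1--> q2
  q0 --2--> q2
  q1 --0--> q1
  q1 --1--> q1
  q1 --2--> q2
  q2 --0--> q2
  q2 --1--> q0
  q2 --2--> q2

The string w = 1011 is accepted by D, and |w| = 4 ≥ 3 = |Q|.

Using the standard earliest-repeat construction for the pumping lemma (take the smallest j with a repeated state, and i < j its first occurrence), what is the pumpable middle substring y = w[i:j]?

Run of D on w = 1 0 1 1:
  step 0: q0  (start)
  step 1: q2  (read 1: q0→q2)
  step 2: q2  (read 0: q2→q2)   ← first repeat (q2 seen earlier)
  step 3: q0  (read 1: q2→q0)
  step 4: q2  (read 1: q0→q2)

So i = 1, j = 2, giving x = w[0:1] = 1, y = w[1:2] = 0, z = w[2:4] = 11.
Check: |xy| = 2 ≤ 3 and |y| = 1 ≥ 1. Reading y takes D from q2 back to q2, so every xyⁱz is accepted.
The DFA has 3 states, so the proof of the pumping lemma guarantees a repeated state among the first 3+1 visited; the segment between the two visits is the pumpable y.

0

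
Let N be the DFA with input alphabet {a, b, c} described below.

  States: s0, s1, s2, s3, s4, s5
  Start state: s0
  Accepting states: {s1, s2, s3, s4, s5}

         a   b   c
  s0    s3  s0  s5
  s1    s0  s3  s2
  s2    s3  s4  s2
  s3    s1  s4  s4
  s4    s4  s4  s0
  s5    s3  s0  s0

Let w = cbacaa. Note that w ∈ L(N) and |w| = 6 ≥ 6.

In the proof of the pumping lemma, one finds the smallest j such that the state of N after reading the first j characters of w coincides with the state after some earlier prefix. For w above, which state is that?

Run of N on w = c b a c a a:
  step 0: s0  (start)
  step 1: s5  (read c: s0→s5)
  step 2: s0  (read b: s5→s0)   ← first repeat (s0 seen earlier)
  step 3: s3  (read a: s0→s3)
  step 4: s4  (read c: s3→s4)
  step 5: s4  (read a: s4→s4)
  step 6: s4  (read a: s4→s4)

The earliest repeat is at step j = 2: N is in s0, which it already visited at step i = 0.
The DFA has 6 states, so the proof of the pumping lemma guarantees a repeated state among the first 6+1 visited; the segment between the two visits is the pumpable y.

s0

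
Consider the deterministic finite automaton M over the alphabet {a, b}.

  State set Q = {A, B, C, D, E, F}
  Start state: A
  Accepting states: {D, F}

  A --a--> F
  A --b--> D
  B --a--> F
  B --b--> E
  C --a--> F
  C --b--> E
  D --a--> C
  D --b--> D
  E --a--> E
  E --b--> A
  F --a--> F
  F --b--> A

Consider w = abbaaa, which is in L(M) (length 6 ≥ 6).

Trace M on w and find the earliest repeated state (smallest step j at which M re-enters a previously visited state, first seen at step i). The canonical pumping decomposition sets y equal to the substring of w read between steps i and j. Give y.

State sequence: A -a-> F -b-> A -b-> D -a-> C -a-> F -a-> F
First repeat at step 2: A was already visited.

So i = 0, j = 2, giving x = w[0:0] = ε, y = w[0:2] = ab, z = w[2:6] = baaa.
Check: |xy| = 2 ≤ 6 and |y| = 2 ≥ 1. Reading y takes M from A back to A, so every xyⁱz is accepted.
With |Q| = 6, pigeonhole forces a state repeat no later than step 6; the substring read between the first and second visits to that state can be pumped.

ab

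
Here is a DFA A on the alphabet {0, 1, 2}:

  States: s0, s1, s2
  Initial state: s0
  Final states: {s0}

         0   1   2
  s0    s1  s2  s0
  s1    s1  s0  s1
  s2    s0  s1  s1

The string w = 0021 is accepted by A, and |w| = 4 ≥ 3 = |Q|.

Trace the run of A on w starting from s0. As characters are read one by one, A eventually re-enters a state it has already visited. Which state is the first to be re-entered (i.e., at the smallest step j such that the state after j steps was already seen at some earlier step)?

Run of A on w = 0 0 2 1:
  step 0: s0  (start)
  step 1: s1  (read 0: s0→s1)
  step 2: s1  (read 0: s1→s1)   ← first repeat (s1 seen earlier)
  step 3: s1  (read 2: s1→s1)
  step 4: s0  (read 1: s1→s0)

The earliest repeat is at step j = 2: A is in s1, which it already visited at step i = 1.
With |Q| = 3, pigeonhole forces a state repeat no later than step 3; the substring read between the first and second visits to that state can be pumped.

s1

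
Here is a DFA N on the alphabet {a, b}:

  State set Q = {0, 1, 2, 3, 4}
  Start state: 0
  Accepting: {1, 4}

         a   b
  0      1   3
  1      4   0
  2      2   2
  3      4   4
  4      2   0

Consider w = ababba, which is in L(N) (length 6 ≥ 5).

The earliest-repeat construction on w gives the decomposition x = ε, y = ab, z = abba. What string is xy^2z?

xy^2z = ε·ab·ab·abba = abababba.
Reading y = ab takes N from 0 back to 0, so after x·y·y the machine is still in 0, and z then leads to the accepting state 4. Hence abababba ∈ L(N).

abababba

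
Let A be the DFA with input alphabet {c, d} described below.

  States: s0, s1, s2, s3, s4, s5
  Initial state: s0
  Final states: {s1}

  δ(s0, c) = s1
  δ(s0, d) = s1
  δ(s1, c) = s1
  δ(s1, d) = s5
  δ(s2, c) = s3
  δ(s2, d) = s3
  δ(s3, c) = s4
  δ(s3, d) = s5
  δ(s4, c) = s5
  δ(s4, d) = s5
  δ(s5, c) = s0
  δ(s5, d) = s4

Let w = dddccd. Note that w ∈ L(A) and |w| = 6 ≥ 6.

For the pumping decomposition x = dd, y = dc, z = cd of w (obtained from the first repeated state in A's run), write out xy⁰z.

ddcd

xy⁰z = xz = dd·cd = ddcd.
Reading y = dc takes A from s5 back to s5, so after x the machine is still in s5, and z then leads to the accepting state s1. Hence ddcd ∈ L(A).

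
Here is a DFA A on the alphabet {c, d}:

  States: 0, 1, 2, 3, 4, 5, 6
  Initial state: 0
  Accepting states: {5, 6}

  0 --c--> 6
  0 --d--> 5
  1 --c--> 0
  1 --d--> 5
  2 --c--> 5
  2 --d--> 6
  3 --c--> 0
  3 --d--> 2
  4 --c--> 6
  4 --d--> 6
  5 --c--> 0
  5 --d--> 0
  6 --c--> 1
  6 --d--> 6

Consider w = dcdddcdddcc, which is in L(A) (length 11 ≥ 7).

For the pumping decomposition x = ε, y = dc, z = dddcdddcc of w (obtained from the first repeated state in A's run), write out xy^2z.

dcdcdddcdddcc

xy^2z = ε·dc·dc·dddcdddcc = dcdcdddcdddcc.
Reading y = dc takes A from 0 back to 0, so after x·y·y the machine is still in 0, and z then leads to the accepting state 6. Hence dcdcdddcdddcc ∈ L(A).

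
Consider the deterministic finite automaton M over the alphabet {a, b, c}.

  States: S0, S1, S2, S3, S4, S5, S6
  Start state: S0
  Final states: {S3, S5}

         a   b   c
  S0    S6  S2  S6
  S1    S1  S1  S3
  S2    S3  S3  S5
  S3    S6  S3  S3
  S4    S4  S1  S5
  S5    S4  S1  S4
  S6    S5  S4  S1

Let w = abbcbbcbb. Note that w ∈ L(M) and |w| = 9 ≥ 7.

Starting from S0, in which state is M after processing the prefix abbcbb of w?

S3

State sequence: S0 -a-> S6 -b-> S4 -b-> S1 -c-> S3 -b-> S3 -b-> S3

After reading 6 characters, M is in state S3.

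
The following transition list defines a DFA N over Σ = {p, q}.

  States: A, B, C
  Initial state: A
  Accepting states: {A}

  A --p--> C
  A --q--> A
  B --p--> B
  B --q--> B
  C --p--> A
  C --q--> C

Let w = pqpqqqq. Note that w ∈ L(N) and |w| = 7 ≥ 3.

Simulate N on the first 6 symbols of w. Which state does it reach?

State sequence: A -p-> C -q-> C -p-> A -q-> A -q-> A -q-> A

After reading 6 characters, N is in state A.

A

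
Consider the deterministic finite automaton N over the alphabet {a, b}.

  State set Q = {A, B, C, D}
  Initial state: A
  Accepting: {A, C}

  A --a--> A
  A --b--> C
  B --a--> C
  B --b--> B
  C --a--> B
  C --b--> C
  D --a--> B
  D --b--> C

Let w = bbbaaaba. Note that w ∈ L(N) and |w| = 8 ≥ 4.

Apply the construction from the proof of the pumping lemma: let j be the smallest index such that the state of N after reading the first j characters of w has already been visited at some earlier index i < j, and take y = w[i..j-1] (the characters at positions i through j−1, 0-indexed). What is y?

b

Run of N on w = b b b a a a b a:
  step 0: A  (start)
  step 1: C  (read b: A→C)
  step 2: C  (read b: C→C)   ← first repeat (C seen earlier)
  step 3: C  (read b: C→C)
  step 4: B  (read a: C→B)
  step 5: C  (read a: B→C)
  step 6: B  (read a: C→B)
  step 7: B  (read b: B→B)
  step 8: C  (read a: B→C)

So i = 1, j = 2, giving x = w[0:1] = b, y = w[1:2] = b, z = w[2:8] = baaaba.
Check: |xy| = 2 ≤ 4 and |y| = 1 ≥ 1. Reading y takes N from C back to C, so every xyⁱz is accepted.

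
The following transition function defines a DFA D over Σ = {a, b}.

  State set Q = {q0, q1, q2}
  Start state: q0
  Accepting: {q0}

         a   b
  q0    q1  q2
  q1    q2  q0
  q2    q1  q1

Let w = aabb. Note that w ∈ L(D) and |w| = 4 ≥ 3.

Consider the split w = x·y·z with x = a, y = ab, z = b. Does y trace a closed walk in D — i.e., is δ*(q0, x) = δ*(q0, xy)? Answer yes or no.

yes

State sequence: q0 -a-> q1 -a-> q2 -b-> q1

After x (step 1): q1. After xy (step 3): q1.
They match, so y = ab drives D around a cycle from q1 back to itself; pumping y any number of times keeps D in q1 before reading z, and xyⁱz ∈ L(D) for every i ≥ 0.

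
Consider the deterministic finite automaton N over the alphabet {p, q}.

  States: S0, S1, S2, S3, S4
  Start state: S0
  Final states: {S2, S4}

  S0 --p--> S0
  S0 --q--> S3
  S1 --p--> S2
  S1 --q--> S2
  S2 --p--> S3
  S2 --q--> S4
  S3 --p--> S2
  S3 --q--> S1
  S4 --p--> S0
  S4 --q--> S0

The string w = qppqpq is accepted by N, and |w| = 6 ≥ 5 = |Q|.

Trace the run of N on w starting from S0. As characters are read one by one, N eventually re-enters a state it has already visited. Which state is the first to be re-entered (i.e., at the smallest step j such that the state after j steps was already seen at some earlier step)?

Run of N on w = q p p q p q:
  step 0: S0  (start)
  step 1: S3  (read q: S0→S3)
  step 2: S2  (read p: S3→S2)
  step 3: S3  (read p: S2→S3)   ← first repeat (S3 seen earlier)
  step 4: S1  (read q: S3→S1)
  step 5: S2  (read p: S1→S2)
  step 6: S4  (read q: S2→S4)

The earliest repeat is at step j = 3: N is in S3, which it already visited at step i = 1.

S3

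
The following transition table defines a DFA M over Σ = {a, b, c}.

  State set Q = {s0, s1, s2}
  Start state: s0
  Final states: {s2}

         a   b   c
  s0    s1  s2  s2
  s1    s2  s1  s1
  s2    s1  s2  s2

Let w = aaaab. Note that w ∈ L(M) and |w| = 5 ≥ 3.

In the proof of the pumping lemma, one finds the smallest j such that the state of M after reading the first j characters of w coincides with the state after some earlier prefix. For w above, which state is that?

Run of M on w = a a a a b:
  step 0: s0  (start)
  step 1: s1  (read a: s0→s1)
  step 2: s2  (read a: s1→s2)
  step 3: s1  (read a: s2→s1)   ← first repeat (s1 seen earlier)
  step 4: s2  (read a: s1→s2)
  step 5: s2  (read b: s2→s2)

The earliest repeat is at step j = 3: M is in s1, which it already visited at step i = 1.
The DFA has 3 states, so the proof of the pumping lemma guarantees a repeated state among the first 3+1 visited; the segment between the two visits is the pumpable y.

s1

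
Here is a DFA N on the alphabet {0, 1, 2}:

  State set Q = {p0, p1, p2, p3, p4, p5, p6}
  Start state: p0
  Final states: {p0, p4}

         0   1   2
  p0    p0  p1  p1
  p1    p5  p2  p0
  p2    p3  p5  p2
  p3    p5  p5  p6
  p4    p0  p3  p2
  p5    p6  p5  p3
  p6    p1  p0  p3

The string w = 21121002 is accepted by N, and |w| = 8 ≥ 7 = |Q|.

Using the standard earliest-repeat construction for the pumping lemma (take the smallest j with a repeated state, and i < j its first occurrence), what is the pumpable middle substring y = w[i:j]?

21

State sequence: p0 -2-> p1 -1-> p2 -1-> p5 -2-> p3 -1-> p5 -0-> p6 -0-> p1 -2-> p0
First repeat at step 5: p5 was already visited.

So i = 3, j = 5, giving x = w[0:3] = 211, y = w[3:5] = 21, z = w[5:8] = 002.
Check: |xy| = 5 ≤ 7 and |y| = 2 ≥ 1. Reading y takes N from p5 back to p5, so every xyⁱz is accepted.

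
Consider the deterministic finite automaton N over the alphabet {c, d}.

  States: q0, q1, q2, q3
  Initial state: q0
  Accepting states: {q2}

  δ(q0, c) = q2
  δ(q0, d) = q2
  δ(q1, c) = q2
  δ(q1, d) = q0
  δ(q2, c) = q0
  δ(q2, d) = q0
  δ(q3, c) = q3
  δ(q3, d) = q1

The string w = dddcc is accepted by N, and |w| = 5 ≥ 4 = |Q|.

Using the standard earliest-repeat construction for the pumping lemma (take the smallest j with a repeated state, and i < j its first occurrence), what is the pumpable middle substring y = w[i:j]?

dd

Run of N on w = d d d c c:
  step 0: q0  (start)
  step 1: q2  (read d: q0→q2)
  step 2: q0  (read d: q2→q0)   ← first repeat (q0 seen earlier)
  step 3: q2  (read d: q0→q2)
  step 4: q0  (read c: q2→q0)
  step 5: q2  (read c: q0→q2)

So i = 0, j = 2, giving x = w[0:0] = ε, y = w[0:2] = dd, z = w[2:5] = dcc.
Check: |xy| = 2 ≤ 4 and |y| = 2 ≥ 1. Reading y takes N from q0 back to q0, so every xyⁱz is accepted.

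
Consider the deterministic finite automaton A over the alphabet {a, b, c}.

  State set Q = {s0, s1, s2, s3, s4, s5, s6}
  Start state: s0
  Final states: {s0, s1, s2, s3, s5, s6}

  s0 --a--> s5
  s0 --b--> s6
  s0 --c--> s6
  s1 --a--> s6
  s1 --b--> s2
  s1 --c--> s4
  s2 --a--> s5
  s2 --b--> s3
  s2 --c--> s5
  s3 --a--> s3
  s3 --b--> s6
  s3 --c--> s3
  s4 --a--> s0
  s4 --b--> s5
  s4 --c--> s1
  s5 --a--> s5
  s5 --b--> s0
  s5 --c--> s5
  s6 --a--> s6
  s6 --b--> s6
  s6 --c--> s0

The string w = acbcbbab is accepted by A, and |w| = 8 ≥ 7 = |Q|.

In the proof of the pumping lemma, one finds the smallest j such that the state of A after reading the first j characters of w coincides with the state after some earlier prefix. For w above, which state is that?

Run of A on w = a c b c b b a b:
  step 0: s0  (start)
  step 1: s5  (read a: s0→s5)
  step 2: s5  (read c: s5→s5)   ← first repeat (s5 seen earlier)
  step 3: s0  (read b: s5→s0)
  step 4: s6  (read c: s0→s6)
  step 5: s6  (read b: s6→s6)
  step 6: s6  (read b: s6→s6)
  step 7: s6  (read a: s6→s6)
  step 8: s6  (read b: s6→s6)

The earliest repeat is at step j = 2: A is in s5, which it already visited at step i = 1.
Since A has 7 states, any run of length ≥ 7 visits 7+1 states, so by pigeonhole some state repeats within the first 7 steps — that repeat gives the pumpable loop.

s5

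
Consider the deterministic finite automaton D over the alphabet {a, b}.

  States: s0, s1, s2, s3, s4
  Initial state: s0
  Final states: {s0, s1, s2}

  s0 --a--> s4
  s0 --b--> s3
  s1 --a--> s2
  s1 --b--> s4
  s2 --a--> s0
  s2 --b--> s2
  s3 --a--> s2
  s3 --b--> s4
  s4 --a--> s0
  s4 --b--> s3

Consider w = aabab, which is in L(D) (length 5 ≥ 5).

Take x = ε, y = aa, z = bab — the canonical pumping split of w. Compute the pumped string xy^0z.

xy⁰z = xz = ε·bab = bab.
Reading y = aa takes D from s0 back to s0, so after x the machine is still in s0, and z then leads to the accepting state s2. Hence bab ∈ L(D).

bab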